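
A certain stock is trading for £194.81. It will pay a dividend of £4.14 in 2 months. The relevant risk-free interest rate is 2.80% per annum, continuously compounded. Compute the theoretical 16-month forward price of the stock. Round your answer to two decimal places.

PV(dividends) I = 4.14·e^(−0.0280·2/12)
I = 4.1207
F = (S − I)·e^(rT) = (194.81 − 4.1207) · e^(0.0280·16/12)
= 190.6893 · e^0.037333 = 190.6893 × 1.038039 = £197.94

£197.94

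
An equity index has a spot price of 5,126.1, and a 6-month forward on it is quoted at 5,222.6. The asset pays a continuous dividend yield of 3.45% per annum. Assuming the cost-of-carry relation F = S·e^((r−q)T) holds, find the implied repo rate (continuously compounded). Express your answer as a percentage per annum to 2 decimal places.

7.18%

From F = S·e^((r−q)T): (r − q) = ln(F/S)/T
ln(5222.6/5126.1) = ln(1.018825) = 0.018650
(r − q) = 0.018650 / (6/12) = 0.037300
r = ln(F/S)/T + q = 0.037300 + 0.0345 = 0.071800
r = 7.18%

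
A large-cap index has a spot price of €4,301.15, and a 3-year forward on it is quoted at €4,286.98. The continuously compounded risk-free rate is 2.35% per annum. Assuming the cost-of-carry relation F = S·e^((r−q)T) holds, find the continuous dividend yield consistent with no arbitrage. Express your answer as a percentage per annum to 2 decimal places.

2.46%

From F = S·e^((r−q)T): (r − q) = ln(F/S)/T
ln(4286.98/4301.15) = ln(0.996706) = -0.003299
(r − q) = -0.003299 / (3) = -0.001100
q = r − ln(F/S)/T = 0.0235 + 0.001100 = 0.024600
q = 2.46%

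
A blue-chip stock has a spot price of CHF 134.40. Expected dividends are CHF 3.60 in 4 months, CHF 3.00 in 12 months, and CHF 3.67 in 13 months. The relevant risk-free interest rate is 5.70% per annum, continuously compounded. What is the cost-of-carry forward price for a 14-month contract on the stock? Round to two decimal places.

PV(dividends) I = 3.60·e^(−0.0570·4/12) + 3.00·e^(−0.0570·12/12) + 3.67·e^(−0.0570·13/12)
I = 3.5322 + 2.8338 + 3.4502 = 9.8162
F = (S − I)·e^(rT) = (134.40 − 9.8162) · e^(0.0570·14/12)
= 124.5838 · e^0.066500 = 124.5838 × 1.068761 = CHF 133.15

CHF 133.15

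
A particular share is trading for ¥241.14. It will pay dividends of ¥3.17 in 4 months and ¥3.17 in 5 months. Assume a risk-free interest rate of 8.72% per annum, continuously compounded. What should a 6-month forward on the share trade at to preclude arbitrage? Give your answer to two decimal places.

PV(dividends) I = 3.17·e^(−0.0872·4/12) + 3.17·e^(−0.0872·5/12)
I = 3.0792 + 3.0569 = 6.1361
F = (S − I)·e^(rT) = (241.14 − 6.1361) · e^(0.0872·6/12)
= 235.0039 · e^0.043600 = 235.0039 × 1.044564 = ¥245.48

¥245.48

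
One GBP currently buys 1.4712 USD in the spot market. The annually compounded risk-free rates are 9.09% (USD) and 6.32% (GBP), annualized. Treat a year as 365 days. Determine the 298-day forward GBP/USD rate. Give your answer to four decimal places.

1.5024

By covered interest parity, F = S · (1+r_USD)^T / (1+r_GBP)^T
= 1.4712 × 1.073616 / 1.051307 = 1.4712 × 1.021220
F = 1.5024 USD per GBP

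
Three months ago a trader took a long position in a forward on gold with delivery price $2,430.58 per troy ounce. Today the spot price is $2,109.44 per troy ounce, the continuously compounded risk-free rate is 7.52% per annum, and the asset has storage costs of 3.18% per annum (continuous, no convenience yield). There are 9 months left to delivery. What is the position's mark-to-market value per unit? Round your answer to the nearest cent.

-$136.93 per troy ounce

Current fair forward for the remaining 9 months: F = S·e^((r + u)·T), (r + u) = 0.0752 + 0.0318 = 0.1070
F = 2109.44 · e^(0.1070 × 9/12) = 2109.44 × 1.08355792 = 2285.7004
Value of long forward = (F − K)·e^(−rT) = (2285.7004 − 2430.58) · e^(−0.0752·9/12)
= -144.8796 × 0.94516100 = -136.93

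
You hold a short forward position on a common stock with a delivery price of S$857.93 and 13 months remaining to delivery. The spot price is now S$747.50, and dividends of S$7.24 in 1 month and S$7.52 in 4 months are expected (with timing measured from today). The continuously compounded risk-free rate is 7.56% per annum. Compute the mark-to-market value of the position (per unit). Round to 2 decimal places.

PV(remaining dividends) I = 7.24·e^(−0.0756·1/12) + 7.52·e^(−0.0756·4/12) = 14.5274
Current forward F = (S − I)·e^(rT) = (747.50 − 14.5274)·e^(0.0756·13/12) = 732.9726 × 1.085347 = 795.5296
Value (long) = (F − K)·e^(−rT) = (795.5296 − 857.93) × 0.921364 = -57.4935
Short position value = −(long value) = S$57.49

S$57.49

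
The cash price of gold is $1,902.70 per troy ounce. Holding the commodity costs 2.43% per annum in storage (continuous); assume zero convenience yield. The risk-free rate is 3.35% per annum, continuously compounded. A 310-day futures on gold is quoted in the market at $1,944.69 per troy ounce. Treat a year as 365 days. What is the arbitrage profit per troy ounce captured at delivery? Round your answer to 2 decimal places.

$53.74 per troy ounce

Fair futures: F* = S·e^(carry·T), with carry = (r + u) = 0.0335 + 0.0243 = 0.0578
F* = 1902.70 · e^(0.0578 × 310/365) = 1902.70 · e^0.04909041 = 1902.70 × 1.05031531 = $1998.4349
Market $1944.69 < fair $1998.4349: forward underpriced → reverse cash-and-carry (short spot, go long the forward).
At maturity, profit = |F_mkt − F*| = |1944.69 − 1998.4349| = $53.74 per troy ounce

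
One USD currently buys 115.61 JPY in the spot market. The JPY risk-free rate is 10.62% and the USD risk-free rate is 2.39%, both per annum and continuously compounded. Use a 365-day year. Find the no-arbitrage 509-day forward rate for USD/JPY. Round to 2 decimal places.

129.67

F = S·e^((r_JPY − r_USD)T) = 115.61 · e^((0.1062 − 0.0239) × 509/365)
= 115.61 · e^0.114769 = 115.61 × 1.121614
F = 129.67 JPY per USD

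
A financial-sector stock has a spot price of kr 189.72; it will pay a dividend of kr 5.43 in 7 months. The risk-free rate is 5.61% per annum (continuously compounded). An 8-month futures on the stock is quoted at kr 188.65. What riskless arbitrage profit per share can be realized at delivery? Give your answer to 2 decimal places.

kr 2.84 per share

PV(dividends) I = 5.43·e^(−0.0561·7/12) = 5.2552
Fair futures F* = (S − I)·e^(rT) = (189.72 − 5.2552)·e^0.037400 = 184.4648 × 1.038108 = 191.4944
Market kr 188.65 < fair 191.4944: forward underpriced → reverse cash-and-carry (short the stock, invest proceeds at r, pay the dividends, go long the forward).
Profit at T = |F_mkt − F*| = |188.65 − 191.4944| = kr 2.84 per share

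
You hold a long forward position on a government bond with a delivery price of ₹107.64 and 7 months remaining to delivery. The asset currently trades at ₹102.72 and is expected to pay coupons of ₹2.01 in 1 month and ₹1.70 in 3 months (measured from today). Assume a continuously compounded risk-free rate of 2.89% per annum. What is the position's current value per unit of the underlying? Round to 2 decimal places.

-₹6.81

PV(remaining coupons) I = 2.01·e^(−0.0289·1/12) + 1.70·e^(−0.0289·3/12) = 3.6929
Current forward F = (S − I)·e^(rT) = (102.72 − 3.6929)·e^(0.0289·7/12) = 99.0271 × 1.017001 = 100.7107
Value (long) = (F − K)·e^(−rT) = (100.7107 − 107.64) × 0.983283 = -6.8135
Value = -₹6.81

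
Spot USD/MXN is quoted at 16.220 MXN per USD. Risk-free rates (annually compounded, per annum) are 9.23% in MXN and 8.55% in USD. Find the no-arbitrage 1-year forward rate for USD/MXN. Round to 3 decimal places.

By covered interest parity, F = S · (1+r_MXN)^T / (1+r_USD)^T
= 16.220 × 1.092300 / 1.085500 = 16.220 × 1.006264
F = 16.322 MXN per USD

16.322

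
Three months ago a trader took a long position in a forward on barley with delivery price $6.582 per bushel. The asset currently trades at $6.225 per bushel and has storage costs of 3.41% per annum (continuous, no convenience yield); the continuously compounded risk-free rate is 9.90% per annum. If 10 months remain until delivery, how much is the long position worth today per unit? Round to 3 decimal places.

$0.344 per bushel

Current fair forward for the remaining 10 months: F = S·e^((r + u)·T), (r + u) = 0.0990 + 0.0341 = 0.1331
F = 6.225 · e^(0.1331 × 10/12) = 6.225 × 1.117302 = 6.9552
Value of long forward = (F − K)·e^(−rT) = (6.9552 − 6.582) · e^(−0.0990·10/12)
= 0.3732 × 0.920811 = 0.344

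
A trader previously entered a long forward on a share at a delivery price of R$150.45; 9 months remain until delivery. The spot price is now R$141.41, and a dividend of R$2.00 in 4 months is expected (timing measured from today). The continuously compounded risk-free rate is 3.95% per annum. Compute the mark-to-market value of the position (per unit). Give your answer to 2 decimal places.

-R$6.62

PV(remaining dividends) I = 2.00·e^(−0.0395·4/12) = 1.9738
Current forward F = (S − I)·e^(rT) = (141.41 − 1.9738)·e^(0.0395·9/12) = 139.4362 × 1.030068 = 143.6288
Value (long) = (F − K)·e^(−rT) = (143.6288 − 150.45) × 0.970810 = -6.6221
Value = -R$6.62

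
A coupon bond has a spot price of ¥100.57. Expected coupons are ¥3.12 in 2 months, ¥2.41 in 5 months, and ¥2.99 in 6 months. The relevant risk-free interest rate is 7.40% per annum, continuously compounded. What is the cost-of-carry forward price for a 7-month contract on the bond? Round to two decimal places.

PV(coupons) I = 3.12·e^(−0.0740·2/12) + 2.41·e^(−0.0740·5/12) + 2.99·e^(−0.0740·6/12)
I = 3.0818 + 2.3368 + 2.8814 = 8.3000
F = (S − I)·e^(rT) = (100.57 − 8.3000) · e^(0.0740·7/12)
= 92.2700 · e^0.043167 = 92.2700 × 1.044112 = ¥96.34

¥96.34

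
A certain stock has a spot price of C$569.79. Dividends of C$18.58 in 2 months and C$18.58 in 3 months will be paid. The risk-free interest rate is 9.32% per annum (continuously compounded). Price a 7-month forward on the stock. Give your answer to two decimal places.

C$563.14

PV(dividends) I = 18.58·e^(−0.0932·2/12) + 18.58·e^(−0.0932·3/12)
I = 18.2936 + 18.1521 = 36.4457
F = (S − I)·e^(rT) = (569.79 − 36.4457) · e^(0.0932·7/12)
= 533.3443 · e^0.054367 = 533.3443 × 1.055872 = C$563.14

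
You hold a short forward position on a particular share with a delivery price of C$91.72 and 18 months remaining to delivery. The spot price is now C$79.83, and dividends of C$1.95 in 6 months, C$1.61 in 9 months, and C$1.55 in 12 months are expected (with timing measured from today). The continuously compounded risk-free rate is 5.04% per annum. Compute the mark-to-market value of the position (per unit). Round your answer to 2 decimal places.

PV(remaining dividends) I = 1.95·e^(−0.0504·6/12) + 1.61·e^(−0.0504·9/12) + 1.55·e^(−0.0504·12/12) = 4.9256
Current forward F = (S − I)·e^(rT) = (79.83 − 4.9256)·e^(0.0504·18/12) = 74.9044 × 1.078531 = 80.7867
Value (long) = (F − K)·e^(−rT) = (80.7867 − 91.72) × 0.927187 = -10.1372
Short position value = −(long value) = C$10.14

C$10.14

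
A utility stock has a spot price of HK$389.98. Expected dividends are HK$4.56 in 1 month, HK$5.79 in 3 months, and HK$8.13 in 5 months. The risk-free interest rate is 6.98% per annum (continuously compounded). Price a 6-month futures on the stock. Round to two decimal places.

PV(dividends) I = 4.56·e^(−0.0698·1/12) + 5.79·e^(−0.0698·3/12) + 8.13·e^(−0.0698·5/12)
I = 4.5336 + 5.6898 + 7.8970 = 18.1204
F = (S − I)·e^(rT) = (389.98 − 18.1204) · e^(0.0698·6/12)
= 371.8596 · e^0.034900 = 371.8596 × 1.035516 = HK$385.07

HK$385.07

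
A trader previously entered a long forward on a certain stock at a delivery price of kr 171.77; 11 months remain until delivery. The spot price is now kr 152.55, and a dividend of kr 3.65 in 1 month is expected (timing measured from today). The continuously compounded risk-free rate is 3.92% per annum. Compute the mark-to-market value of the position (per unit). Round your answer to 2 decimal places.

PV(remaining dividends) I = 3.65·e^(−0.0392·1/12) = 3.6381
Current forward F = (S − I)·e^(rT) = (152.55 − 3.6381)·e^(0.0392·11/12) = 148.9119 × 1.036587 = 154.3601
Value (long) = (F − K)·e^(−rT) = (154.3601 − 171.77) × 0.964705 = -16.7954
Value = -kr 16.80

-kr 16.80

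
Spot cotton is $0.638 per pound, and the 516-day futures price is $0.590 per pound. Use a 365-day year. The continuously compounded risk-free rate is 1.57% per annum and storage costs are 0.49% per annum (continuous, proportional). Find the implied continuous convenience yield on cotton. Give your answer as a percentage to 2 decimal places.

F = S·e^((r+u−y)T) ⇒ (r+u−y) = ln(F/S)/T
ln(0.590/0.638) = -0.078216; /T ⇒ -0.055327
y = r + u − ln(F/S)/T = 0.0157 + 0.0049 + 0.055327 = 0.075927
y = 7.59%

7.59%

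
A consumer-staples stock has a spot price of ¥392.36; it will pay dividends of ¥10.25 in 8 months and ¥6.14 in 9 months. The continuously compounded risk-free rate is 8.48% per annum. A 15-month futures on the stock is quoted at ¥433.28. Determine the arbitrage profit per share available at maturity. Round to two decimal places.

¥14.22 per share

PV(dividends) I = 10.25·e^(−0.0848·8/12) + 6.14·e^(−0.0848·9/12) = 15.4483
Fair futures F* = (S − I)·e^(rT) = (392.36 − 15.4483)·e^0.106000 = 376.9117 × 1.111822 = 419.0587
Market ¥433.28 > fair 419.0587: forward overpriced → cash-and-carry (borrow at r, buy the stock and collect the dividends, short the forward).
Profit at T = |F_mkt − F*| = |433.28 − 419.0587| = ¥14.22 per share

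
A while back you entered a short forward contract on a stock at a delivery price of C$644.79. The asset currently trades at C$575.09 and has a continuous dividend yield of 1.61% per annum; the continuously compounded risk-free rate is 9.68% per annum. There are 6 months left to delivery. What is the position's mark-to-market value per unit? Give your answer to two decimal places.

Current fair forward for the remaining 6 months: F = S·e^((r − q)·T), (r − q) = 0.0968 − 0.0161 = 0.0807
F = 575.09 · e^(0.0807 × 6/12) = 575.09 × 1.041175 = 598.7693
Value of long forward = (F − K)·e^(−rT) = (598.7693 − 644.79) · e^(−0.0968·6/12)
= -46.0207 × 0.952753 = -43.85
Short position value = −(long value) = C$43.85

C$43.85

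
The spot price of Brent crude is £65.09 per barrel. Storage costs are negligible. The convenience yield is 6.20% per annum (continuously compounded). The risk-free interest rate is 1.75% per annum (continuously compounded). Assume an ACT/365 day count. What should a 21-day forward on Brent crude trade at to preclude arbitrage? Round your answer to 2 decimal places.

£64.92 per barrel

Net carry = r + u − y = 0.0175 + 0.0000 − 0.0620 = -0.0445
F = S·e^((r+u−y)T) = 65.09 · e^(-0.0445 × 21/365) = 65.09 · e^-0.002560
= 65.09 × 0.997443 = £64.92 per barrel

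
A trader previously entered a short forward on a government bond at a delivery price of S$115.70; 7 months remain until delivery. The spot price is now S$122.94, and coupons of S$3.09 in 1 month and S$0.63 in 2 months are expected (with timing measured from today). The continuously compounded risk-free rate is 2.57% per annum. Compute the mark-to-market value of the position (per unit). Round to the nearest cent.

-S$5.25

PV(remaining coupons) I = 3.09·e^(−0.0257·1/12) + 0.63·e^(−0.0257·2/12) = 3.7107
Current forward F = (S − I)·e^(rT) = (122.94 − 3.7107)·e^(0.0257·7/12) = 119.2293 × 1.015105 = 121.0303
Value (long) = (F − K)·e^(−rT) = (121.0303 − 115.70) × 0.985120 = 5.2510
Short position value = −(long value) = -S$5.25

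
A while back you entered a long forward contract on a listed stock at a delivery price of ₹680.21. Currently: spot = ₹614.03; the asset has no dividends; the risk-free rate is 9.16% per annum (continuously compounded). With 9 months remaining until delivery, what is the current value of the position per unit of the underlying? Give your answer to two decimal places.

-₹21.02

Current fair forward for the remaining 9 months: F = S·e^(r·T), r = 0.0916
F = 614.03 · e^(0.0916 × 9/12) = 614.03 × 1.071115 = 657.6967
Value of long forward = (F − K)·e^(−rT) = (657.6967 − 680.21) · e^(−0.0916·9/12)
= -22.5133 × 0.933607 = -21.02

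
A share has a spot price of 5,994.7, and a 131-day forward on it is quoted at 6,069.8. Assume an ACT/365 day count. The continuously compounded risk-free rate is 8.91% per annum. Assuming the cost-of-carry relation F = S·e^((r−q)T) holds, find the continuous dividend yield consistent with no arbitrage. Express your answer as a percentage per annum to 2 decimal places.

From F = S·e^((r−q)T): (r − q) = ln(F/S)/T
ln(6069.8/5994.7) = ln(1.012528) = 0.012450
(r − q) = 0.012450 / (131/365) = 0.034689
q = r − ln(F/S)/T = 0.0891 − 0.034689 = 0.054411
q = 5.44%

5.44%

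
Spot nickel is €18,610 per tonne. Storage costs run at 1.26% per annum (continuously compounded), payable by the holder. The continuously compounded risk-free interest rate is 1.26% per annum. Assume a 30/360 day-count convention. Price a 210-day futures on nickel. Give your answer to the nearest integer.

€18,886 per tonne

Net carry = r + u − y = 0.0126 + 0.0126 − 0.0000 = 0.0252
F = S·e^((r+u−y)T) = 18610 · e^(0.0252 × 210/360) = 18610 · e^0.014700
= 18610 × 1.014809 = €18,886 per tonne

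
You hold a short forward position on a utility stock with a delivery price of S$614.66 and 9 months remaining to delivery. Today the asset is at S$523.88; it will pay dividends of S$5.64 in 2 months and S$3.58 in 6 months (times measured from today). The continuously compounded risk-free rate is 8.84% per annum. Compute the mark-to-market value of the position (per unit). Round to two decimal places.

S$60.33

PV(remaining dividends) I = 5.64·e^(−0.0884·2/12) + 3.58·e^(−0.0884·6/12) = 8.9827
Current forward F = (S − I)·e^(rT) = (523.88 − 8.9827)·e^(0.0884·9/12) = 514.8973 × 1.068547 = 550.1920
Value (long) = (F − K)·e^(−rT) = (550.1920 − 614.66) × 0.935850 = -60.3324
Short position value = −(long value) = S$60.33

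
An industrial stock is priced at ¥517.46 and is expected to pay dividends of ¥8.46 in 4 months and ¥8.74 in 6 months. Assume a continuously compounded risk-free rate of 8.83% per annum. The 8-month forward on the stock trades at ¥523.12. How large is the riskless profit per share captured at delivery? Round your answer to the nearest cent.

¥8.13 per share

PV(dividends) I = 8.46·e^(−0.0883·4/12) + 8.74·e^(−0.0883·6/12) = 16.5771
Fair forward F* = (S − I)·e^(rT) = (517.46 − 16.5771)·e^0.058867 = 500.8829 × 1.060634 = 531.2534
Market ¥523.12 < fair 531.2534: forward underpriced → reverse cash-and-carry (short the stock, invest proceeds at r, pay the dividends, go long the forward).
Profit at T = |F_mkt − F*| = |523.12 − 531.2534| = ¥8.13 per share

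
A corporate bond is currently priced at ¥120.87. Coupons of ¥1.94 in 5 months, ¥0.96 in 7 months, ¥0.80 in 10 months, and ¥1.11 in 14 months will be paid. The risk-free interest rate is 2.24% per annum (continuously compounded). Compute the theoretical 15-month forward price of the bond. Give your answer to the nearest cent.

¥119.43

PV(coupons) I = 1.94·e^(−0.0224·5/12) + 0.96·e^(−0.0224·7/12) + 0.80·e^(−0.0224·10/12) + 1.11·e^(−0.0224·14/12)
I = 1.9220 + 0.9475 + 0.7852 + 1.0814 = 4.7361
F = (S − I)·e^(rT) = (120.87 − 4.7361) · e^(0.0224·15/12)
= 116.1339 · e^0.028000 = 116.1339 × 1.028396 = ¥119.43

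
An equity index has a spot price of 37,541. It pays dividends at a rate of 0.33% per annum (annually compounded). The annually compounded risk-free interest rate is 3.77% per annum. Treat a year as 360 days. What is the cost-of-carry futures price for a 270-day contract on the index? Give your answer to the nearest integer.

38,502

F = S · (1+r)^T / (1+q)^T
= 37541 × 1.028144 / 1.002474 = 37541 × 1.025607
F = 38,502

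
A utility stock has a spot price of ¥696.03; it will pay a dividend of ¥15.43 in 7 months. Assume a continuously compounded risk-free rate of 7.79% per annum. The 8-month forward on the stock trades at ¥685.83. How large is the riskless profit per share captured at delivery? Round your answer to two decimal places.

PV(dividends) I = 15.43·e^(−0.0779·7/12) = 14.7445
Fair forward F* = (S − I)·e^(rT) = (696.03 − 14.7445)·e^0.051933 = 681.2855 × 1.053305 = 717.6014
Market ¥685.83 < fair 717.6014: forward underpriced → reverse cash-and-carry (short the stock, invest proceeds at r, pay the dividends, go long the forward).
Profit at T = |F_mkt − F*| = |685.83 − 717.6014| = ¥31.77 per share

¥31.77 per share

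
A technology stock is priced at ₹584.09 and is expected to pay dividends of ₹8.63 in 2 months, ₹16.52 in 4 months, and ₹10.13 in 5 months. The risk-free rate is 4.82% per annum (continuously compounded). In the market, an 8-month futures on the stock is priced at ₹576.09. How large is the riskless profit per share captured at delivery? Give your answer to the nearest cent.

₹8.81 per share

PV(dividends) I = 8.63·e^(−0.0482·2/12) + 16.52·e^(−0.0482·4/12) + 10.13·e^(−0.0482·5/12) = 34.7462
Fair futures F* = (S − I)·e^(rT) = (584.09 − 34.7462)·e^0.032133 = 549.3438 × 1.032655 = 567.2826
Market ₹576.09 > fair 567.2826: forward overpriced → cash-and-carry (borrow at r, buy the stock and collect the dividends, short the forward).
Profit at T = |F_mkt − F*| = |576.09 − 567.2826| = ₹8.81 per share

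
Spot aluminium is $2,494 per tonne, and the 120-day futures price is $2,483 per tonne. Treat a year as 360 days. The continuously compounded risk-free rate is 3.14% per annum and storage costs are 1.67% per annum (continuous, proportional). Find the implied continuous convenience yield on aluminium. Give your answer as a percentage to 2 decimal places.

F = S·e^((r+u−y)T) ⇒ (r+u−y) = ln(F/S)/T
ln(2483/2494) = -0.004420; /T ⇒ -0.013260
y = r + u − ln(F/S)/T = 0.0314 + 0.0167 + 0.013260 = 0.061360
y = 6.14%

6.14%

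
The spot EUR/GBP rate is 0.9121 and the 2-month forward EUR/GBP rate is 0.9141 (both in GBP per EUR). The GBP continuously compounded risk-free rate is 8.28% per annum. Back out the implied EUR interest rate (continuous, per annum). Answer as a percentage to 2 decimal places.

F = S·e^((r_GBP − r_EUR)T) ⇒ r_EUR = r_GBP − ln(F/S)/T
ln(0.9141/0.9121) = 0.002190; /(2/12) = 0.013140
r_EUR = 0.0828 − 0.013140 = 0.069660
r_EUR = 6.97%

6.97%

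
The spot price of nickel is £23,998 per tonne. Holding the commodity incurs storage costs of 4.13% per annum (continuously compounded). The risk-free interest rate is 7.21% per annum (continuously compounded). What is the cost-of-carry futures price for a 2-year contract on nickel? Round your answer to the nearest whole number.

£30,107 per tonne

Net carry = r + u − y = 0.0721 + 0.0413 − 0.0000 = 0.1134
F = S·e^((r+u−y)T) = 23998 · e^(0.1134 × 2) = 23998 · e^0.226800
= 23998 × 1.254579 = £30,107 per tonne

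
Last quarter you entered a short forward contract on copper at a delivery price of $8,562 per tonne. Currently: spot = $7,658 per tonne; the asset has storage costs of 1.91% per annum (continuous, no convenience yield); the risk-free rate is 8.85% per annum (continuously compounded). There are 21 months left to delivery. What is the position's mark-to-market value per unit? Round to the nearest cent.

Current fair forward for the remaining 21 months: F = S·e^((r + u)·T), (r + u) = 0.0885 + 0.0191 = 0.1076
F = 7658 · e^(0.1076 × 21/12) = 7658 × 1.20719562 = 9244.7041
Value of long forward = (F − K)·e^(−rT) = (9244.7041 − 8562) · e^(−0.0885·21/12)
= 682.7041 × 0.85652224 = 584.75
Short position value = −(long value) = -$584.75

-$584.75 per tonne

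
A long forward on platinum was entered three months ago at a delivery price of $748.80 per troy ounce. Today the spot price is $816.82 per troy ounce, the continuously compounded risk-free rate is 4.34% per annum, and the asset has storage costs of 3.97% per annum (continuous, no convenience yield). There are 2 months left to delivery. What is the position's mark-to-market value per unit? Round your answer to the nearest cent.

$78.84 per troy ounce

Current fair forward for the remaining 2 months: F = S·e^((r + u)·T), (r + u) = 0.0434 + 0.0397 = 0.0831
F = 816.82 · e^(0.0831 × 2/12) = 816.82 × 1.013946 = 828.2114
Value of long forward = (F − K)·e^(−rT) = (828.2114 − 748.80) · e^(−0.0434·2/12)
= 79.4114 × 0.992793 = 78.84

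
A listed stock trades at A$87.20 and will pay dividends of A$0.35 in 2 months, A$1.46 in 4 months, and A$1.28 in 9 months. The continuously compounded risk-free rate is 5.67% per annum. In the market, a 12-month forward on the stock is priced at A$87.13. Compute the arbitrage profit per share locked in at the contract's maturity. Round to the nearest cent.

PV(dividends) I = 0.35·e^(−0.0567·2/12) + 1.46·e^(−0.0567·4/12) + 1.28·e^(−0.0567·9/12) = 3.0061
Fair forward F* = (S − I)·e^(rT) = (87.20 − 3.0061)·e^0.056700 = 84.1939 × 1.058338 = 89.1056
Market A$87.13 < fair 89.1056: forward underpriced → reverse cash-and-carry (short the stock, invest proceeds at r, pay the dividends, go long the forward).
Profit at T = |F_mkt − F*| = |87.13 − 89.1056| = A$1.98 per share

A$1.98 per share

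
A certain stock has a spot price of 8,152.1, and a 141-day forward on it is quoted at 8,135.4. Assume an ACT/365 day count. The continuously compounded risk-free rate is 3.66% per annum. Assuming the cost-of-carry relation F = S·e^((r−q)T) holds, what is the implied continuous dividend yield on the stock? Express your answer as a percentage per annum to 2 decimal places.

From F = S·e^((r−q)T): (r − q) = ln(F/S)/T
ln(8135.4/8152.1) = ln(0.997951) = -0.002051
(r − q) = -0.002051 / (141/365) = -0.005309
q = r − ln(F/S)/T = 0.0366 + 0.005309 = 0.041909
q = 4.19%

4.19%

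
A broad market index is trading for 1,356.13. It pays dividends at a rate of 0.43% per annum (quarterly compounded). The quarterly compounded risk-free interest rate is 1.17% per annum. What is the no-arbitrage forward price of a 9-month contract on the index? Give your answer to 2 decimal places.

F = S · (1+r/4)^(4T) / (1+q/4)^(4T)
= 1356.13 × 1.00880069 / 1.00322847 = 1356.13 × 1.00555429
F = 1,363.66

1,363.66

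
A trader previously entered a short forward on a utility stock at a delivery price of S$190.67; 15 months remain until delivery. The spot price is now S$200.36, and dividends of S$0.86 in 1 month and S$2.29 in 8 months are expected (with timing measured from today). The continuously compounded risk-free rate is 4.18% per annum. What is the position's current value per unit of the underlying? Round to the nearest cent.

-S$16.31

PV(remaining dividends) I = 0.86·e^(−0.0418·1/12) + 2.29·e^(−0.0418·8/12) = 3.0841
Current forward F = (S − I)·e^(rT) = (200.36 − 3.0841)·e^(0.0418·15/12) = 197.2759 × 1.053639 = 207.8576
Value (long) = (F − K)·e^(−rT) = (207.8576 − 190.67) × 0.949092 = 16.3126
Short position value = −(long value) = -S$16.31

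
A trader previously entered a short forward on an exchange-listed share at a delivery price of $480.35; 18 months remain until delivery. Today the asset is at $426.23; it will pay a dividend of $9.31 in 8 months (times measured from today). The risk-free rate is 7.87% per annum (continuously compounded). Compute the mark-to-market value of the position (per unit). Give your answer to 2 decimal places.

PV(remaining dividends) I = 9.31·e^(−0.0787·8/12) = 8.8341
Current forward F = (S − I)·e^(rT) = (426.23 − 8.8341)·e^(0.0787·18/12) = 417.3959 × 1.125300 = 469.6956
Value (long) = (F − K)·e^(−rT) = (469.6956 − 480.35) × 0.888652 = -9.4681
Short position value = −(long value) = $9.47

$9.47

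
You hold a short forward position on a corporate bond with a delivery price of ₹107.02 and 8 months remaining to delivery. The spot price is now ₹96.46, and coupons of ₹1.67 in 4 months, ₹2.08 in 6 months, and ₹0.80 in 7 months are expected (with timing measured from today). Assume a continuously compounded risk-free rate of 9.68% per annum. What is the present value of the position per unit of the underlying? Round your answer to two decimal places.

PV(remaining coupons) I = 1.67·e^(−0.0968·4/12) + 2.08·e^(−0.0968·6/12) + 0.80·e^(−0.0968·7/12) = 4.3548
Current forward F = (S − I)·e^(rT) = (96.46 − 4.3548)·e^(0.0968·8/12) = 92.1052 × 1.066661 = 98.2450
Value (long) = (F − K)·e^(−rT) = (98.2450 − 107.02) × 0.937505 = -8.2266
Short position value = −(long value) = ₹8.23

₹8.23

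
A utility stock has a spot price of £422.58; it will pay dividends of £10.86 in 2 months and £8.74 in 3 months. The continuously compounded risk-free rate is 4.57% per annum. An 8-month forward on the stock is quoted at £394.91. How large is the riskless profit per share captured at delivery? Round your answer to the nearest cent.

£20.72 per share

PV(dividends) I = 10.86·e^(−0.0457·2/12) + 8.74·e^(−0.0457·3/12) = 19.4183
Fair forward F* = (S − I)·e^(rT) = (422.58 − 19.4183)·e^0.030467 = 403.1617 × 1.030936 = 415.6339
Market £394.91 < fair 415.6339: forward underpriced → reverse cash-and-carry (short the stock, invest proceeds at r, pay the dividends, go long the forward).
Profit at T = |F_mkt − F*| = |394.91 − 415.6339| = £20.72 per share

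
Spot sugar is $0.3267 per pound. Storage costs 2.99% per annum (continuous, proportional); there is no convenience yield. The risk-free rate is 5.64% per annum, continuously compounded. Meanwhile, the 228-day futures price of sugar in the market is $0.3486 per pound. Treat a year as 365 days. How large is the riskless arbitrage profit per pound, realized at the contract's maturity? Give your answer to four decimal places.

Fair futures: F* = S·e^(carry·T), with carry = (r + u) = 0.0564 + 0.0299 = 0.0863
F* = 0.3267 · e^(0.0863 × 228/365) = 0.3267 · e^0.053908 = 0.3267 × 1.055388 = $0.3448
Market $0.3486 > fair $0.3448: forward overpriced → cash-and-carry (buy spot, short the forward).
At maturity, profit = |F_mkt − F*| = |0.3486 − 0.3448| = $0.0038 per pound

$0.0038 per pound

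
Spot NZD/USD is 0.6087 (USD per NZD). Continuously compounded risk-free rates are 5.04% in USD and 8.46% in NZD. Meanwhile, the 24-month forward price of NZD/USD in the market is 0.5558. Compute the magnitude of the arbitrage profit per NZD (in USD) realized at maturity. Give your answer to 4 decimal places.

0.0127 per NZD (in USD)

Fair forward: F* = S·e^(carry·T), with carry = (r_USD − r_NZD) = 0.0504 − 0.0846 = -0.0342
F* = 0.6087 · e^(-0.0342 × 24/12) = 0.6087 · e^-0.068400 = 0.6087 × 0.933887 = 0.5685
Market 0.5558 < fair 0.5685: forward underpriced → reverse cash-and-carry (short spot, go long the forward).
At maturity, profit = |F_mkt − F*| = |0.5558 − 0.5685| = 0.0127 per NZD (in USD)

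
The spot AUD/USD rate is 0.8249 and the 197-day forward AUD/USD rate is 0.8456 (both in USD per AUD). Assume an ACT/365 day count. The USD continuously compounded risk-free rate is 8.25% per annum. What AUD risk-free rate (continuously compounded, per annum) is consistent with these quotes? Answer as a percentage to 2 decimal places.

F = S·e^((r_USD − r_AUD)T) ⇒ r_AUD = r_USD − ln(F/S)/T
ln(0.8456/0.8249) = 0.024784; /(197/365) = 0.045920
r_AUD = 0.0825 − 0.045920 = 0.036580
r_AUD = 3.66%

3.66%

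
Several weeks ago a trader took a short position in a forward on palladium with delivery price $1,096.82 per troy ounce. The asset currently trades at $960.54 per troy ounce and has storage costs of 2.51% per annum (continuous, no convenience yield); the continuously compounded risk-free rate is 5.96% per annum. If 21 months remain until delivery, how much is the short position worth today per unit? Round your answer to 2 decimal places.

-$15.49 per troy ounce

Current fair forward for the remaining 21 months: F = S·e^((r + u)·T), (r + u) = 0.0596 + 0.0251 = 0.0847
F = 960.54 · e^(0.0847 × 21/12) = 960.54 × 1.159774 = 1114.0093
Value of long forward = (F − K)·e^(−rT) = (1114.0093 − 1096.82) · e^(−0.0596·21/12)
= 17.1893 × 0.900955 = 15.49
Short position value = −(long value) = -$15.49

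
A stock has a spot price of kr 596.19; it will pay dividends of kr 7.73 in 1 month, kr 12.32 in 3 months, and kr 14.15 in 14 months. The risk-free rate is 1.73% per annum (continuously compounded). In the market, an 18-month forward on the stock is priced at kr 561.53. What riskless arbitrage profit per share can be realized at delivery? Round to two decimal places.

kr 15.59 per share

PV(dividends) I = 7.73·e^(−0.0173·1/12) + 12.32·e^(−0.0173·3/12) + 14.15·e^(−0.0173·14/12) = 33.8530
Fair forward F* = (S − I)·e^(rT) = (596.19 − 33.8530)·e^0.025950 = 562.3370 × 1.026290 = 577.1208
Market kr 561.53 < fair 577.1208: forward underpriced → reverse cash-and-carry (short the stock, invest proceeds at r, pay the dividends, go long the forward).
Profit at T = |F_mkt − F*| = |561.53 − 577.1208| = kr 15.59 per share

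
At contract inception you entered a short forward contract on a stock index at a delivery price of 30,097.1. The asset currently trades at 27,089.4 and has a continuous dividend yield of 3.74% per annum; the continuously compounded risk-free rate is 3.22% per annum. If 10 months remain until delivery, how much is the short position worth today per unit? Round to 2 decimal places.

Current fair forward for the remaining 10 months: F = S·e^((r − q)·T), (r − q) = 0.0322 − 0.0374 = -0.0052
F = 27089.4 · e^(-0.0052 × 10/12) = 27089.4 × 0.99567604 = 26972.2665
Value of long forward = (F − K)·e^(−rT) = (26972.2665 − 30097.1) · e^(−0.0322·10/12)
= -3124.8335 × 0.97352348 = -3042.10
Short position value = −(long value) = 3042.10

3042.10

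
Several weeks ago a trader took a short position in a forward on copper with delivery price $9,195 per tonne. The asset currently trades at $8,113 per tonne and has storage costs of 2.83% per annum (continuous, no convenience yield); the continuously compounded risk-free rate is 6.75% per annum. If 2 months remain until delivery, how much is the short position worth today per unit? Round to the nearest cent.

Current fair forward for the remaining 2 months: F = S·e^((r + u)·T), (r + u) = 0.0675 + 0.0283 = 0.0958
F = 8113 · e^(0.0958 × 2/12) = 8113 × 1.01609482 = 8243.5773
Value of long forward = (F − K)·e^(−rT) = (8243.5773 − 9195) · e^(−0.0675·2/12)
= -951.4227 × 0.98881304 = -940.78
Short position value = −(long value) = $940.78

$940.78 per tonne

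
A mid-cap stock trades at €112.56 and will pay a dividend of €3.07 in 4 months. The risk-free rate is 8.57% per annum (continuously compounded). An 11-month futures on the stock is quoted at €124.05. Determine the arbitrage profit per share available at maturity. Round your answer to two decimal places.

€5.52 per share

PV(dividends) I = 3.07·e^(−0.0857·4/12) = 2.9835
Fair futures F* = (S − I)·e^(rT) = (112.56 − 2.9835)·e^0.078558 = 109.5765 × 1.081726 = 118.5317
Market €124.05 > fair 118.5317: forward overpriced → cash-and-carry (borrow at r, buy the stock and collect the dividends, short the forward).
Profit at T = |F_mkt − F*| = |124.05 − 118.5317| = €5.52 per share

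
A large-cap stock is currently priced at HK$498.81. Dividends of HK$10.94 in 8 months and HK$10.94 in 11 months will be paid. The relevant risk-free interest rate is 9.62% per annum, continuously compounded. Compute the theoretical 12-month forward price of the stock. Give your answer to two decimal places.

HK$526.85

PV(dividends) I = 10.94·e^(−0.0962·8/12) + 10.94·e^(−0.0962·11/12)
I = 10.2604 + 10.0166 = 20.2770
F = (S − I)·e^(rT) = (498.81 − 20.2770) · e^(0.0962·12/12)
= 478.5330 · e^0.096200 = 478.5330 × 1.100979 = HK$526.85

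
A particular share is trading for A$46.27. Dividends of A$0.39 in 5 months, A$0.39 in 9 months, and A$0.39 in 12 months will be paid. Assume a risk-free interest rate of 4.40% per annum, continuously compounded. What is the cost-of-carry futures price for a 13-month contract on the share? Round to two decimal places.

PV(dividends) I = 0.39·e^(−0.0440·5/12) + 0.39·e^(−0.0440·9/12) + 0.39·e^(−0.0440·12/12)
I = 0.3829 + 0.3773 + 0.3732 = 1.1334
F = (S − I)·e^(rT) = (46.27 − 1.1334) · e^(0.0440·13/12)
= 45.1366 · e^0.047667 = 45.1366 × 1.048821 = A$47.34

A$47.34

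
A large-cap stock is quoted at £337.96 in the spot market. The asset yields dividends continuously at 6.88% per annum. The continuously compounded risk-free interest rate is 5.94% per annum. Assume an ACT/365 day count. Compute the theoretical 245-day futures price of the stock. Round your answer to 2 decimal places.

£335.83

F = S·e^((r − q)T) = 337.96 · e^((0.0594 − 0.0688) × 245/365)
= 337.96 · e^-0.006310 = 337.96 × 0.993710
F = £335.83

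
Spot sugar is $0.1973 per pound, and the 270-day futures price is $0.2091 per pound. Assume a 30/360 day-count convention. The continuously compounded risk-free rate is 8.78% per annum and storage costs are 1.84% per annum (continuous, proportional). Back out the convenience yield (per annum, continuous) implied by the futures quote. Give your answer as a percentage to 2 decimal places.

2.88%

F = S·e^((r+u−y)T) ⇒ (r+u−y) = ln(F/S)/T
ln(0.2091/0.1973) = 0.058087; /T ⇒ 0.077449
y = r + u − ln(F/S)/T = 0.0878 + 0.0184 − 0.077449 = 0.028751
y = 2.88%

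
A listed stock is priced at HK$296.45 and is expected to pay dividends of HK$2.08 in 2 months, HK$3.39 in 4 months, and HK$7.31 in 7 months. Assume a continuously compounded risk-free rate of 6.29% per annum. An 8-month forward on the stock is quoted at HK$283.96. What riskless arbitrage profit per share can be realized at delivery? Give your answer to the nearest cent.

PV(dividends) I = 2.08·e^(−0.0629·2/12) + 3.39·e^(−0.0629·4/12) + 7.31·e^(−0.0629·7/12) = 12.4246
Fair forward F* = (S − I)·e^(rT) = (296.45 − 12.4246)·e^0.041933 = 284.0254 × 1.042825 = 296.1888
Market HK$283.96 < fair 296.1888: forward underpriced → reverse cash-and-carry (short the stock, invest proceeds at r, pay the dividends, go long the forward).
Profit at T = |F_mkt − F*| = |283.96 − 296.1888| = HK$12.23 per share

HK$12.23 per share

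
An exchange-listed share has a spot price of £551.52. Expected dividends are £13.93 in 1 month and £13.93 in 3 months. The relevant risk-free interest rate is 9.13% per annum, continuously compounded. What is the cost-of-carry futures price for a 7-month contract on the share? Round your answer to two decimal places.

PV(dividends) I = 13.93·e^(−0.0913·1/12) + 13.93·e^(−0.0913·3/12)
I = 13.8244 + 13.6156 = 27.4400
F = (S − I)·e^(rT) = (551.52 − 27.4400) · e^(0.0913·7/12)
= 524.0800 · e^0.053258 = 524.0800 × 1.054702 = £552.75

£552.75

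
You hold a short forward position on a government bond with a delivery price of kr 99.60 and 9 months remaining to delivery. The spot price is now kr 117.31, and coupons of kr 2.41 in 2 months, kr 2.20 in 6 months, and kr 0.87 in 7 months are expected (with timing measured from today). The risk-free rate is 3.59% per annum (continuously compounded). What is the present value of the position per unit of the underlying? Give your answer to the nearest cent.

PV(remaining coupons) I = 2.41·e^(−0.0359·2/12) + 2.20·e^(−0.0359·6/12) + 0.87·e^(−0.0359·7/12) = 5.4085
Current forward F = (S − I)·e^(rT) = (117.31 − 5.4085)·e^(0.0359·9/12) = 111.9015 × 1.027291 = 114.9554
Value (long) = (F − K)·e^(−rT) = (114.9554 − 99.60) × 0.973434 = 14.9475
Short position value = −(long value) = -kr 14.95

-kr 14.95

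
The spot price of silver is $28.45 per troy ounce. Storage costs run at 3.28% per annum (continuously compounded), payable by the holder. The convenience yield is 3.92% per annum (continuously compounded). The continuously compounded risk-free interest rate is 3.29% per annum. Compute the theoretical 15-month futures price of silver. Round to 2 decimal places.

$29.41 per troy ounce

Net carry = r + u − y = 0.0329 + 0.0328 − 0.0392 = 0.0265
F = S·e^((r+u−y)T) = 28.45 · e^(0.0265 × 15/12) = 28.45 · e^0.033125
= 28.45 × 1.033680 = $29.41 per troy ounce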